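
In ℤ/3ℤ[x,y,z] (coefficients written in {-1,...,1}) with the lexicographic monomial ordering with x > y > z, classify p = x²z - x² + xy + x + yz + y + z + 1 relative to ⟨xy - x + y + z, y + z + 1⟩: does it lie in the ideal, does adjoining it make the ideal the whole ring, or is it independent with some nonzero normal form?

First compute the reduced Gröbner basis of I by Buchberger's algorithm.
f_1 = xy - x + y + z, LT = xy.
f_2 = y + z + 1, LT = y.

S(f_1,f_2): lcm = xy. S = -xz + x + y + z.
  leading term xz: no divisor's leading term divides it; move -xz to the remainder.
  leading term x: no divisor's leading term divides it; move x to the remainder.
  leading term y: subtract (1)·f_2 from y + z → -1
  leading term 1: no divisor's leading term divides it; move -1 to the remainder.
  remainder -xz + x - 1 ≠ 0; add h_3 = -xz + x - 1 to the basis.

The other S-polynomials (S(f_1,h_3), S(f_2,h_3)) all reduce to 0 modulo the current basis, so we have a Gröbner basis.
Inter-reduce: drop elements whose leading term is divisible by another's, tail-reduce, and make monic.
Reduced Gröbner basis: {xz - x + 1, y + z + 1}.
Label its elements g_1 = xz - x + 1, g_2 = y + z + 1.

Reduce p = x²z - x² + xy + x + yz + y + z + 1 modulo G:
  leading term x²z: subtract (x)·g_1 from x²z - x² + xy + x + yz + y + z + 1 → xy + yz + y + z + 1
  leading term xy: subtract (x)·g_2 from xy + yz + y + z + 1 → -xz - x + yz + y + z + 1
  leading term xz: subtract (-1)·g_1 from -xz - x + yz + y + z + 1 → x + yz + y + z - 1
  leading term x: no divisor's leading term divides it; move x to the remainder.
  leading term yz: subtract (z)·g_2 from yz + y + z - 1 → y - z² - 1
  leading term y: subtract (1)·g_2 from y - z² - 1 → -z² - z + 1
  leading term z²: no divisor's leading term divides it; move -z² to the remainder.
  leading term z: no divisor's leading term divides it; move -z to the remainder.
  leading term 1: no divisor's leading term divides it; move 1 to the remainder.
  normal form = x - z² - z + 1.
The normal form is nonzero, so p ∉ I. Since p minus its normal form lies in I, I + (p) = I + (r) where r = x - z² - z + 1; decide whether this ideal is the whole ring.
Run Buchberger on G together with r (pairs among the g_i already reduce to 0 since G is a Gröbner basis):
g_1 = xz - x + 1, LT = xz.
g_2 = y + z + 1, LT = y.
r = x - z² - z + 1, LT = x.

S(g_1,r): lcm = xz. S = -x + z³ + z² - z + 1.
  leading term x: subtract (-1)·r from -x + z³ + z² - z + 1 → z³ + z - 1
  leading term z³: no divisor's leading term divides it; move z³ to the remainder.
  leading term z: no divisor's leading term divides it; move z to the remainder.
  leading term 1: no divisor's leading term divides it; move -1 to the remainder.
  remainder z³ + z - 1 ≠ 0; add m_4 = z³ + z - 1 to the basis.

The other S-polynomials (S(g_1,g_2), S(g_2,r), S(g_1,m_4), S(g_2,m_4), S(r,m_4)) all reduce to 0 modulo the current basis, so we have a Gröbner basis.
Inter-reduce: drop elements whose leading term is divisible by another's, tail-reduce, and make monic.
Reduced Gröbner basis: {x - z² - z + 1, y + z + 1, z³ + z - 1}.
The reduced Gröbner basis of I + (p) is {x - z² - z + 1, y + z + 1, z³ + z - 1} ≠ {1}, a proper ideal, so the enlarged system stays consistent: p is independent of I, with normal form x - z² - z + 1.

The remainder on division by a Gröbner basis is unique — it is the normal form.

x²z - x² + xy + x + yz + y + z + 1 is independent of I; its normal form modulo I is x - z² - z + 1.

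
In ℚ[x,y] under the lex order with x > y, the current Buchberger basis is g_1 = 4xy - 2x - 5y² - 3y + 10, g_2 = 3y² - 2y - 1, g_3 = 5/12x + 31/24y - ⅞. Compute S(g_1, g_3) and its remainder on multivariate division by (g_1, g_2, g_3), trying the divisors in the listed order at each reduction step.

S(g_1, g_3) = -½x - 87/20y² + 27/20y + 5/2; remainder on division = 0.

lcm(LM(g_1), LM(g_3)) = xy.
S = (lcm/LT(g_1))·g_1 − (lcm/LT(g_3))·g_3 = -½x - 87/20y² + 27/20y + 5/2.
Reduce S modulo (g_1, g_2, g_3) in that order:
  leading term x: subtract (-6/5)·g_3 from -½x - 87/20y² + 27/20y + 5/2 → -87/20y² + 29/10y + 29/20
  leading term y²: subtract (-29/20)·g_2 from -87/20y² + 29/10y + 29/20 → 0
The remainder is 0, so this S-polynomial contributes no new basis element.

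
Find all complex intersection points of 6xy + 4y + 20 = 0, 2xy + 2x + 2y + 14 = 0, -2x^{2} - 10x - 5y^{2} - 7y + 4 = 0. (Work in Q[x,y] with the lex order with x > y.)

Compute a lex Gröbner basis by Buchberger's algorithm.
f_1 = 6xy + 4y + 20, LT = xy.
f_2 = 2xy + 2x + 2y + 14, LT = xy.
f_3 = -2x^{2} - 10x - 5y^{2} - 7y + 4, LT = x^{2}.

S(f_1,f_2): lcm = xy. S = -x - \tfrac{1}{3}y - \tfrac{11}{3}.
  reduce S modulo (f_1, f_2, f_3):
  remainder -x - \tfrac{1}{3}y - \tfrac{11}{3} ≠ 0; add h_4 = -x - \tfrac{1}{3}y - \tfrac{11}{3} to the basis.

S(f_1,f_3): lcm = x^{2}y. S = -\tfrac{13}{3}xy + \tfrac{10}{3}x - \tfrac{5}{2}y^{3} - \tfrac{7}{2}y^{2} + 2y.
  reduce S modulo (f_1, f_2, f_3, h_4):
  remainder -\tfrac{5}{2}y^{3} - \tfrac{7}{2}y^{2} + \tfrac{34}{9}y + \tfrac{20}{9} ≠ 0; add h_5 = -\tfrac{5}{2}y^{3} - \tfrac{7}{2}y^{2} + \tfrac{34}{9}y + \tfrac{20}{9} to the basis.

S(f_2,f_3): lcm = x^{2}y. S = x^{2} - 4xy + 7x - \tfrac{5}{2}y^{3} - \tfrac{7}{2}y^{2} + 2y.
  reduce S modulo (f_1, f_2, f_3, h_4, h_5):
  remainder -\tfrac{5}{2}y^{2} - \tfrac{59}{18}y + \tfrac{52}{9} ≠ 0; add h_6 = -\tfrac{5}{2}y^{2} - \tfrac{59}{18}y + \tfrac{52}{9} to the basis.

S(f_1,h_4): lcm = xy. S = -\tfrac{1}{3}y^{2} - 3y + \tfrac{10}{3}.
  reduce S modulo (f_1, f_2, f_3, h_4, h_5, h_6):
  remainder -\tfrac{346}{135}y + \tfrac{346}{135} ≠ 0; add h_7 = -\tfrac{346}{135}y + \tfrac{346}{135} to the basis.

The other S-polynomials (S(f_2,h_4), S(f_3,h_4), S(f_1,h_5), S(f_2,h_5), S(f_3,h_5), S(h_4,h_5), S(f_1,h_6), S(f_2,h_6), S(f_3,h_6), S(h_4,h_6), S(h_5,h_6), S(f_1,h_7), S(f_2,h_7), S(f_3,h_7), S(h_4,h_7), S(h_5,h_7), S(h_6,h_7)) all reduce to 0 modulo the current basis, so we have a Gröbner basis.
Inter-reduce: drop elements whose leading term is divisible by another's, tail-reduce, and make monic.
Reduced Gröbner basis: {x + 4, y - 1}.

The lex basis is triangular: the last element involves only y. Solving y - 1 = 0 gives y ∈ {1}; substituting each value into the earlier elements determines the remaining variables.
  y = 1: the earlier basis element becomes x + 4 = 0, giving x = -4 — point (-4, 1).

{(-4, 1)}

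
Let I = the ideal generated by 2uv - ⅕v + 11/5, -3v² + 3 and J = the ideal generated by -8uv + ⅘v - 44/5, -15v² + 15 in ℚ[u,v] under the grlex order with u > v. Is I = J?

Yes, the ideals are equal.

Two ideals are equal iff their reduced Gröbner bases coincide (the reduced basis is unique for a fixed ordering).
Buchberger on the first generating set:
f_1 = 2uv - ⅕v + 11/5, LT = uv.
f_2 = -3v² + 3, LT = v².

S(f_1,f_2): lcm = uv². S = -1/10v² + u + 11/10v.
  reduce S modulo (f_1, f_2):
  remainder u + 11/10v - 1/10 ≠ 0; add g_3 = u + 11/10v - 1/10 to the basis.

The other S-polynomials (S(f_1,g_3), S(f_2,g_3)) all reduce to 0 modulo the current basis, so we have a Gröbner basis.
Inter-reduce: drop elements whose leading term is divisible by another's, tail-reduce, and make monic.
Reduced Gröbner basis: {v² - 1, u + 11/10v - 1/10}.

Buchberger on the second generating set:
h_1 = -8uv + ⅘v - 44/5, LT = uv.
h_2 = -15v² + 15, LT = v².

S(h_1,h_2): lcm = uv². S = -1/10v² + u + 11/10v.
  reduce S modulo (h_1, h_2):
  remainder u + 11/10v - 1/10 ≠ 0; add k_3 = u + 11/10v - 1/10 to the basis.

The other S-polynomials (S(h_1,k_3), S(h_2,k_3)) all reduce to 0 modulo the current basis, so we have a Gröbner basis.
Inter-reduce: drop elements whose leading term is divisible by another's, tail-reduce, and make monic.
Reduced Gröbner basis: {v² - 1, u + 11/10v - 1/10}.

The two bases agree; hence the ideals are identical.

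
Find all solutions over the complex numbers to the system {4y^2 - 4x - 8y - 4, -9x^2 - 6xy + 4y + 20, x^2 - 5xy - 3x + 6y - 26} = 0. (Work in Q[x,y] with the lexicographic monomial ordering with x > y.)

Compute a lex Gröbner basis by Buchberger's algorithm.
f_1 = -4x + 4y^2 - 8y - 4, LT = x.
f_2 = -9x^2 - 6xy + 4y + 20, LT = x^2.
f_3 = x^2 - 5xy - 3x + 6y - 26, LT = x^2.

S(f_1,f_2): lcm = x^2. S = -xy^2 + 4/3xy + x + 4/9y + 20/9.
  leading term xy^2: subtract (1/4y^2)·f_1 from -xy^2 + 4/3xy + x + 4/9y + 20/9 → 4/3xy + x - y^4 + 2y^3 + y^2 + 4/9y + 20/9
  leading term xy: subtract (-1/3y)·f_1 from 4/3xy + x - y^4 + 2y^3 + y^2 + 4/9y + 20/9 → x - y^4 + 10/3y^3 - 5/3y^2 - 8/9y + 20/9
  leading term x: subtract (-1/4)·f_1 from x - y^4 + 10/3y^3 - 5/3y^2 - 8/9y + 20/9 → -y^4 + 10/3y^3 - 2/3y^2 - 26/9y + 11/9
  leading term y^4: no divisor's leading term divides it; move -y^4 to the remainder.
  leading term y^3: no divisor's leading term divides it; move 10/3y^3 to the remainder.
  leading term y^2: no divisor's leading term divides it; move -2/3y^2 to the remainder.
  leading term y: no divisor's leading term divides it; move -26/9y to the remainder.
  leading term 1: no divisor's leading term divides it; move 11/9 to the remainder.
  remainder -y^4 + 10/3y^3 - 2/3y^2 - 26/9y + 11/9 ≠ 0; add h_4 = -y^4 + 10/3y^3 - 2/3y^2 - 26/9y + 11/9 to the basis.

S(f_1,f_3): lcm = x^2. S = -xy^2 + 7xy + 4x - 6y + 26.
  leading term xy^2: subtract (1/4y^2)·f_1 from -xy^2 + 7xy + 4x - 6y + 26 → 7xy + 4x - y^4 + 2y^3 + y^2 - 6y + 26
  leading term xy: subtract (-7/4y)·f_1 from 7xy + 4x - y^4 + 2y^3 + y^2 - 6y + 26 → 4x - y^4 + 9y^3 - 13y^2 - 13y + 26
  leading term x: subtract (-1)·f_1 from 4x - y^4 + 9y^3 - 13y^2 - 13y + 26 → -y^4 + 9y^3 - 9y^2 - 21y + 22
  leading term y^4: subtract (1)·h_4 from -y^4 + 9y^3 - 9y^2 - 21y + 22 → 17/3y^3 - 25/3y^2 - 163/9y + 187/9
  leading term y^3: no divisor's leading term divides it; move 17/3y^3 to the remainder.
  leading term y^2: no divisor's leading term divides it; move -25/3y^2 to the remainder.
  leading term y: no divisor's leading term divides it; move -163/9y to the remainder.
  leading term 1: no divisor's leading term divides it; move 187/9 to the remainder.
  remainder 17/3y^3 - 25/3y^2 - 163/9y + 187/9 ≠ 0; add h_5 = 17/3y^3 - 25/3y^2 - 163/9y + 187/9 to the basis.

S(f_2,f_3): lcm = x^2. S = 17/3xy + 3x - 58/9y + 214/9.
  leading term xy: subtract (-17/12y)·f_1 from 17/3xy + 3x - 58/9y + 214/9 → 3x + 17/3y^3 - 34/3y^2 - 109/9y + 214/9
  leading term x: subtract (-3/4)·f_1 from 3x + 17/3y^3 - 34/3y^2 - 109/9y + 214/9 → 17/3y^3 - 25/3y^2 - 163/9y + 187/9
  leading term y^3: subtract (1)·h_5 from 17/3y^3 - 25/3y^2 - 163/9y + 187/9 → 0
  remainder 0.

S(f_1,h_4): leading monomials are coprime, so the S-polynomial reduces to 0 (Buchberger's first criterion).
S(f_2,h_4): leading monomials are coprime, so the S-polynomial reduces to 0 (Buchberger's first criterion).
S(f_3,h_4): leading monomials are coprime, so the S-polynomial reduces to 0 (Buchberger's first criterion).
S(f_1,h_5): leading monomials are coprime, so the S-polynomial reduces to 0 (Buchberger's first criterion).
S(f_2,h_5): leading monomials are coprime, so the S-polynomial reduces to 0 (Buchberger's first criterion).
S(f_3,h_5): leading monomials are coprime, so the S-polynomial reduces to 0 (Buchberger's first criterion).
S(h_4,h_5): lcm = y^4. S = -95/51y^3 + 197/51y^2 - 7/9y - 11/9.
  leading term y^3: subtract (-95/289)·h_5 from -95/51y^3 + 197/51y^2 - 7/9y - 11/9 → 974/867y^2 - 5836/867y + 286/51
  leading term y^2: no divisor's leading term divides it; move 974/867y^2 to the remainder.
  leading term y: no divisor's leading term divides it; move -5836/867y to the remainder.
  leading term 1: no divisor's leading term divides it; move 286/51 to the remainder.
  remainder 974/867y^2 - 5836/867y + 286/51 ≠ 0; add h_6 = 974/867y^2 - 5836/867y + 286/51 to the basis.

S(f_1,h_6): leading monomials are coprime, so the S-polynomial reduces to 0 (Buchberger's first criterion).
S(f_2,h_6): leading monomials are coprime, so the S-polynomial reduces to 0 (Buchberger's first criterion).
S(f_3,h_6): leading monomials are coprime, so the S-polynomial reduces to 0 (Buchberger's first criterion).
S(h_4,h_6): lcm = y^4. S = 3884/1461y^3 - 6319/1461y^2 + 26/9y - 11/9.
  leading term y^3: subtract (3884/8279)·h_5 from 3884/1461y^3 - 6319/1461y^2 + 26/9y - 11/9 → -3441/8279y^2 + 282782/24837y - 16027/1461
  leading term y^2: subtract (-175491/474338)·h_6 from -3441/8279y^2 + 282782/24837y - 16027/1461 → 6328960/711507y - 6328960/711507
  leading term y: no divisor's leading term divides it; move 6328960/711507y to the remainder.
  leading term 1: no divisor's leading term divides it; move -6328960/711507 to the remainder.
  remainder 6328960/711507y - 6328960/711507 ≠ 0; add h_7 = 6328960/711507y - 6328960/711507 to the basis.

S(h_5,h_6): lcm = y^3. S = 37431/8279y^2 - 203362/24837y + 11/3.
  leading term y^2: subtract (1908981/474338)·h_6 from 37431/8279y^2 - 203362/24837y + 11/3 → 13449040/711507y - 13449040/711507
  leading term y: subtract (17/8)·h_7 from 13449040/711507y - 13449040/711507 → 0
  remainder 0.

S(f_1,h_7): leading monomials are coprime, so the S-polynomial reduces to 0 (Buchberger's first criterion).
S(f_2,h_7): leading monomials are coprime, so the S-polynomial reduces to 0 (Buchberger's first criterion).
S(f_3,h_7): leading monomials are coprime, so the S-polynomial reduces to 0 (Buchberger's first criterion).
S(h_4,h_7): lcm = y^4. S = -7/3y^3 + 2/3y^2 + 26/9y - 11/9.
  leading term y^3: subtract (-7/17)·h_5 from -7/3y^3 + 2/3y^2 + 26/9y - 11/9 → -47/17y^2 - 233/51y + 22/3
  leading term y^2: subtract (-2397/974)·h_6 from -47/17y^2 - 233/51y + 22/3 → -30877/1461y + 30877/1461
  leading term y: subtract (-1367009/575360)·h_7 from -30877/1461y + 30877/1461 → 0
  remainder 0.

S(h_5,h_7): lcm = y^3. S = -8/17y^2 - 163/51y + 11/3.
  leading term y^2: subtract (-204/487)·h_6 from -8/17y^2 - 163/51y + 11/3 → -8789/1461y + 8789/1461
  leading term y: subtract (-389113/575360)·h_7 from -8789/1461y + 8789/1461 → 0
  remainder 0.

S(h_6,h_7): lcm = y^2. S = -2431/487y + 2431/487.
  leading term y: subtract (-322881/575360)·h_7 from -2431/487y + 2431/487 → 0
  remainder 0.

Every S-polynomial of the final basis reduces to 0, so we have a Gröbner basis.
Inter-reduce: drop elements whose leading term is divisible by another's, tail-reduce, and make monic.
Reduced Gröbner basis: {x + 2, y - 1}.

Since the basis is lex-ordered, y - 1 is univariate in y. Its roots are {1}. Back-substituting each root into the other basis elements fixes the other coordinates.
  y = 1: the earlier basis element becomes x + 2 = 0, giving x = -2 — point (-2, 1).
Check: every point annihilates each of the original generators.

{(-2, 1)}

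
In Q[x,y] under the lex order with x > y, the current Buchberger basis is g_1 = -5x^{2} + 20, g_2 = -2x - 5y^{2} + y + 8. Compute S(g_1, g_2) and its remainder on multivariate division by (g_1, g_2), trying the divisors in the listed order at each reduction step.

lcm(LM(g_1), LM(g_2)) = x^{2}.
S = (lcm/LT(g_1))·g_1 − (lcm/LT(g_2))·g_2 = -\tfrac{5}{2}xy^{2} + \tfrac{1}{2}xy + 4x - 4.
Reduce S modulo (g_1, g_2) in that order:
  leading term xy^{2}: subtract (\tfrac{5}{4}y^{2})·g_2 from -\tfrac{5}{2}xy^{2} + \tfrac{1}{2}xy + 4x - 4 → \tfrac{1}{2}xy + 4x + \tfrac{25}{4}y^{4} - \tfrac{5}{4}y^{3} - 10y^{2} - 4
  leading term xy: subtract (-\tfrac{1}{4}y)·g_2 from \tfrac{1}{2}xy + 4x + \tfrac{25}{4}y^{4} - \tfrac{5}{4}y^{3} - 10y^{2} - 4 → 4x + \tfrac{25}{4}y^{4} - \tfrac{5}{2}y^{3} - \tfrac{39}{4}y^{2} + 2y - 4
  leading term x: subtract (-2)·g_2 from 4x + \tfrac{25}{4}y^{4} - \tfrac{5}{2}y^{3} - \tfrac{39}{4}y^{2} + 2y - 4 → \tfrac{25}{4}y^{4} - \tfrac{5}{2}y^{3} - \tfrac{79}{4}y^{2} + 4y + 12
  leading term y^{4}: no divisor's leading term divides it; move \tfrac{25}{4}y^{4} to the remainder.
  leading term y^{3}: no divisor's leading term divides it; move -\tfrac{5}{2}y^{3} to the remainder.
  leading term y^{2}: no divisor's leading term divides it; move -\tfrac{79}{4}y^{2} to the remainder.
  leading term y: no divisor's leading term divides it; move 4y to the remainder.
  leading term 1: no divisor's leading term divides it; move 12 to the remainder.
The remainder \tfrac{25}{4}y^{4} - \tfrac{5}{2}y^{3} - \tfrac{79}{4}y^{2} + 4y + 12 is nonzero, so it would be added as the next basis element.

S(g_1, g_2) = -\tfrac{5}{2}xy^{2} + \tfrac{1}{2}xy + 4x - 4; remainder on division = \tfrac{25}{4}y^{4} - \tfrac{5}{2}y^{3} - \tfrac{79}{4}y^{2} + 4y + 12.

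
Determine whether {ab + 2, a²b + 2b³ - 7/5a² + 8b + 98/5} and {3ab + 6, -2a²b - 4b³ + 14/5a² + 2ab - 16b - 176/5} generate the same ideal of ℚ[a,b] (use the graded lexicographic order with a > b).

Yes, the ideals are equal.

Two ideals are equal iff their reduced Gröbner bases coincide (the reduced basis is unique for a fixed ordering).
Buchberger on the first generating set:
f_1 = ab + 2, LT = ab.
f_2 = a²b + 2b³ - 7/5a² + 8b + 98/5, LT = a²b.

S(f_1,f_2): lcm = a²b. S = -2b³ + 7/5a² + 2a - 8b - 98/5.
  reduce S modulo (f_1, f_2):
  remainder -2b³ + 7/5a² + 2a - 8b - 98/5 ≠ 0; add g_3 = -2b³ + 7/5a² + 2a - 8b - 98/5 to the basis.

S(f_1,g_3): lcm = ab³. S = 7/10a³ + a² - 4ab + 2b² - 49/5a.
  reduce S modulo (f_1, f_2, g_3):
  remainder 7/10a³ + a² + 2b² - 49/5a + 8 ≠ 0; add g_4 = 7/10a³ + a² + 2b² - 49/5a + 8 to the basis.

The other S-polynomials (S(f_2,g_3), S(f_1,g_4), S(f_2,g_4), S(g_3,g_4)) all reduce to 0 modulo the current basis, so we have a Gröbner basis.
Inter-reduce: drop elements whose leading term is divisible by another's, tail-reduce, and make monic.
Reduced Gröbner basis: {a³ + 10/7a² + 20/7b² - 14a + 80/7, b³ - 7/10a² - a + 4b + 49/5, ab + 2}.

Buchberger on the second generating set:
h_1 = 3ab + 6, LT = ab.
h_2 = -2a²b - 4b³ + 14/5a² + 2ab - 16b - 176/5, LT = a²b.

S(h_1,h_2): lcm = a²b. S = -2b³ + 7/5a² + ab + 2a - 8b - 88/5.
  reduce S modulo (h_1, h_2):
  remainder -2b³ + 7/5a² + 2a - 8b - 98/5 ≠ 0; add k_3 = -2b³ + 7/5a² + 2a - 8b - 98/5 to the basis.

S(h_1,k_3): lcm = ab³. S = 7/10a³ + a² - 4ab + 2b² - 49/5a.
  reduce S modulo (h_1, h_2, k_3):
  remainder 7/10a³ + a² + 2b² - 49/5a + 8 ≠ 0; add k_4 = 7/10a³ + a² + 2b² - 49/5a + 8 to the basis.

The other S-polynomials (S(h_2,k_3), S(h_1,k_4), S(h_2,k_4), S(k_3,k_4)) all reduce to 0 modulo the current basis, so we have a Gröbner basis.
Inter-reduce: drop elements whose leading term is divisible by another's, tail-reduce, and make monic.
Reduced Gröbner basis: {a³ + 10/7a² + 20/7b² - 14a + 80/7, b³ - 7/10a² - a + 4b + 49/5, ab + 2}.

The two bases agree; hence the ideals are identical.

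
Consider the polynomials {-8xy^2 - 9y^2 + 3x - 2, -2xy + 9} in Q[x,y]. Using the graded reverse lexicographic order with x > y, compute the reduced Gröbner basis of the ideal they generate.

f_1 = -8xy^2 - 9y^2 + 3x - 2, LT = xy^2.
f_2 = -2xy + 9, LT = xy.

S(f_1,f_2): lcm = xy^2. S = 9/8y^2 - 3/8x + 9/2y + 1/4.
  reduce S modulo (f_1, f_2):
  remainder 9/8y^2 - 3/8x + 9/2y + 1/4 ≠ 0; add g_3 = 9/8y^2 - 3/8x + 9/2y + 1/4 to the basis.

S(f_1,g_3): lcm = xy^2. S = 1/3x^2 - 4xy + 9/8y^2 - 43/72x + 1/4.
  reduce S modulo (f_1, f_2, g_3):
  remainder 1/3x^2 - 2/9x - 9/2y - 18 ≠ 0; add g_4 = 1/3x^2 - 2/9x - 9/2y - 18 to the basis.

The other S-polynomials (S(f_2,g_3), S(f_1,g_4), S(f_2,g_4), S(g_3,g_4)) all reduce to 0 modulo the current basis, so we have a Gröbner basis.
Inter-reduce: drop elements whose leading term is divisible by another's, tail-reduce, and make monic.

G = {x^2 - 2/3x - 27/2y - 54, xy - 9/2, y^2 - 1/3x + 4y + 2/9}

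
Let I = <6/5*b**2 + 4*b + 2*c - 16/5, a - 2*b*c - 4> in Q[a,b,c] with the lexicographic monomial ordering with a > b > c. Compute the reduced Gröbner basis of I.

G = {a - 2*b*c - 4, b**2 + 10/3*b + 5/3*c - 8/3}

f_1 = 6/5*b**2 + 4*b + 2*c - 16/5, LT = b**2.
f_2 = a - 2*b*c - 4, LT = a.

The S-polynomials (S(f_1,f_2)) all reduce to 0 modulo the current basis, so we have a Gröbner basis.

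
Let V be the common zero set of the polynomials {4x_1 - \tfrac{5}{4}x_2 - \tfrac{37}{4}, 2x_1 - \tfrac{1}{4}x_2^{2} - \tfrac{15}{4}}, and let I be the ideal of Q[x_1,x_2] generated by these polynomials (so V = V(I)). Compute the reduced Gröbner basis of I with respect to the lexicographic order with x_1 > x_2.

f_1 = 4x_1 - \tfrac{5}{4}x_2 - \tfrac{37}{4}, LT = x_1.
f_2 = 2x_1 - \tfrac{1}{4}x_2^{2} - \tfrac{15}{4}, LT = x_1.

S(f_1,f_2): lcm = x_1. S = \tfrac{1}{8}x_2^{2} - \tfrac{5}{16}x_2 - \tfrac{7}{16}.
  reduce S modulo (f_1, f_2):
  remainder \tfrac{1}{8}x_2^{2} - \tfrac{5}{16}x_2 - \tfrac{7}{16} ≠ 0; add g_3 = \tfrac{1}{8}x_2^{2} - \tfrac{5}{16}x_2 - \tfrac{7}{16} to the basis.

The other S-polynomials (S(f_1,g_3), S(f_2,g_3)) all reduce to 0 modulo the current basis, so we have a Gröbner basis.
Inter-reduce: drop elements whose leading term is divisible by another's, tail-reduce, and make monic.

G = {x_1 - \tfrac{5}{16}x_2 - \tfrac{37}{16}, x_2^{2} - \tfrac{5}{2}x_2 - \tfrac{7}{2}}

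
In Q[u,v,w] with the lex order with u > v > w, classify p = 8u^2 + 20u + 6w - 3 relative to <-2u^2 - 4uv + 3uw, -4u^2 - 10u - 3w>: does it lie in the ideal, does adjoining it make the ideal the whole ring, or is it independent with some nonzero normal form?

Adjoining 8u^2 + 20u + 6w - 3 makes the ideal the whole ring: the system is inconsistent.

First compute the reduced Gröbner basis of I by Buchberger's algorithm.
f_1 = -2u^2 - 4uv + 3uw, LT = u^2.
f_2 = -4u^2 - 10u - 3w, LT = u^2.

S(f_1,f_2): lcm = u^2. S = 2uv - 3/2uw - 5/2u - 3/4w.
  leading term uv: no divisor's leading term divides it; move 2uv to the remainder.
  leading term uw: no divisor's leading term divides it; move -3/2uw to the remainder.
  leading term u: no divisor's leading term divides it; move -5/2u to the remainder.
  leading term w: no divisor's leading term divides it; move -3/4w to the remainder.
  remainder 2uv - 3/2uw - 5/2u - 3/4w ≠ 0; add h_3 = 2uv - 3/2uw - 5/2u - 3/4w to the basis.

S(f_1,h_3): lcm = u^2v. S = 3/4u^2w + 5/4u^2 + 2uv^2 - 3/2uvw + 3/8uw.
  leading term u^2w: subtract (-3/8w)·f_1 from 3/4u^2w + 5/4u^2 + 2uv^2 - 3/2uvw + 3/8uw → 5/4u^2 + 2uv^2 - 3uvw + 9/8uw^2 + 3/8uw
  leading term u^2: subtract (-5/8)·f_1 from 5/4u^2 + 2uv^2 - 3uvw + 9/8uw^2 + 3/8uw → 2uv^2 - 3uvw - 5/2uv + 9/8uw^2 + 9/4uw
  leading term uv^2: subtract (v)·h_3 from 2uv^2 - 3uvw - 5/2uv + 9/8uw^2 + 9/4uw → -3/2uvw + 9/8uw^2 + 9/4uw + 3/4vw
  leading term uvw: subtract (-3/4w)·h_3 from -3/2uvw + 9/8uw^2 + 9/4uw + 3/4vw → 3/8uw + 3/4vw - 9/16w^2
  leading term uw: no divisor's leading term divides it; move 3/8uw to the remainder.
  leading term vw: no divisor's leading term divides it; move 3/4vw to the remainder.
  leading term w^2: no divisor's leading term divides it; move -9/16w^2 to the remainder.
  remainder 3/8uw + 3/4vw - 9/16w^2 ≠ 0; add h_4 = 3/8uw + 3/4vw - 9/16w^2 to the basis.

S(f_2,h_3): lcm = u^2v. S = 3/4u^2w + 5/4u^2 + 5/2uv + 3/8uw + 3/4vw.
  leading term u^2w: subtract (-3/8w)·f_1 from 3/4u^2w + 5/4u^2 + 5/2uv + 3/8uw + 3/4vw → 5/4u^2 - 3/2uvw + 5/2uv + 9/8uw^2 + 3/8uw + 3/4vw
  leading term u^2: subtract (-5/8)·f_1 from 5/4u^2 - 3/2uvw + 5/2uv + 9/8uw^2 + 3/8uw + 3/4vw → -3/2uvw + 9/8uw^2 + 9/4uw + 3/4vw
  leading term uvw: subtract (-3/4w)·h_3 from -3/2uvw + 9/8uw^2 + 9/4uw + 3/4vw → 3/8uw + 3/4vw - 9/16w^2
  leading term uw: subtract (1)·h_4 from 3/8uw + 3/4vw - 9/16w^2 → 0
  remainder 0.

S(f_1,h_4): lcm = u^2w. S = 0.
  remainder 0.

S(f_2,h_4): lcm = u^2w. S = -2uvw + 3/2uw^2 + 5/2uw + 3/4w^2.
  leading term uvw: subtract (-w)·h_3 from -2uvw + 3/2uw^2 + 5/2uw + 3/4w^2 → 0
  remainder 0.

S(h_3,h_4): lcm = uvw. S = -3/4uw^2 - 5/4uw - 2v^2w + 3/2vw^2 - 3/8w^2.
  leading term uw^2: subtract (-2w)·h_4 from -3/4uw^2 - 5/4uw - 2v^2w + 3/2vw^2 - 3/8w^2 → -5/4uw - 2v^2w + 3vw^2 - 9/8w^3 - 3/8w^2
  leading term uw: subtract (-10/3)·h_4 from -5/4uw - 2v^2w + 3vw^2 - 9/8w^3 - 3/8w^2 → -2v^2w + 3vw^2 + 5/2vw - 9/8w^3 - 9/4w^2
  leading term v^2w: no divisor's leading term divides it; move -2v^2w to the remainder.
  leading term vw^2: no divisor's leading term divides it; move 3vw^2 to the remainder.
  leading term vw: no divisor's leading term divides it; move 5/2vw to the remainder.
  leading term w^3: no divisor's leading term divides it; move -9/8w^3 to the remainder.
  leading term w^2: no divisor's leading term divides it; move -9/4w^2 to the remainder.
  remainder -2v^2w + 3vw^2 + 5/2vw - 9/8w^3 - 9/4w^2 ≠ 0; add h_5 = -2v^2w + 3vw^2 + 5/2vw - 9/8w^3 - 9/4w^2 to the basis.

S(f_1,h_5): leading monomials are coprime, so the S-polynomial reduces to 0 (Buchberger's first criterion).
S(f_2,h_5): leading monomials are coprime, so the S-polynomial reduces to 0 (Buchberger's first criterion).
S(h_3,h_5): lcm = uv^2w. S = 3/4uvw^2 - 9/16uw^3 - 9/8uw^2 - 3/8vw^2.
  leading term uvw^2: subtract (3/8w^2)·h_3 from 3/4uvw^2 - 9/16uw^3 - 9/8uw^2 - 3/8vw^2 → -3/16uw^2 - 3/8vw^2 + 9/32w^3
  leading term uw^2: subtract (-1/2w)·h_4 from -3/16uw^2 - 3/8vw^2 + 9/32w^3 → 0
  remainder 0.

S(h_4,h_5): lcm = uv^2w. S = 3/2uvw^2 + 5/4uvw - 9/16uw^3 - 9/8uw^2 + 2v^3w - 3/2v^2w^2.
  leading term uvw^2: subtract (3/4w^2)·h_3 from 3/2uvw^2 + 5/4uvw - 9/16uw^3 - 9/8uw^2 + 2v^3w - 3/2v^2w^2 → 5/4uvw + 9/16uw^3 + 3/4uw^2 + 2v^3w - 3/2v^2w^2 + 9/16w^3
  leading term uvw: subtract (5/8w)·h_3 from 5/4uvw + 9/16uw^3 + 3/4uw^2 + 2v^3w - 3/2v^2w^2 + 9/16w^3 → 9/16uw^3 + 27/16uw^2 + 25/16uw + 2v^3w - 3/2v^2w^2 + 9/16w^3 + 15/32w^2
  leading term uw^3: subtract (3/2w^2)·h_4 from 9/16uw^3 + 27/16uw^2 + 25/16uw + 2v^3w - 3/2v^2w^2 + 9/16w^3 + 15/32w^2 → 27/16uw^2 + 25/16uw + 2v^3w - 3/2v^2w^2 - 9/8vw^3 + 27/32w^4 + 9/16w^3 + 15/32w^2
  leading term uw^2: subtract (9/2w)·h_4 from 27/16uw^2 + 25/16uw + 2v^3w - 3/2v^2w^2 - 9/8vw^3 + 27/32w^4 + 9/16w^3 + 15/32w^2 → 25/16uw + 2v^3w - 3/2v^2w^2 - 9/8vw^3 - 27/8vw^2 + 27/32w^4 + 99/32w^3 + 15/32w^2
  leading term uw: subtract (25/6)·h_4 from 25/16uw + 2v^3w - 3/2v^2w^2 - 9/8vw^3 - 27/8vw^2 + 27/32w^4 + 99/32w^3 + 15/32w^2 → 2v^3w - 3/2v^2w^2 - 9/8vw^3 - 27/8vw^2 - 25/8vw + 27/32w^4 + 99/32w^3 + 45/16w^2
  leading term v^3w: subtract (-v)·h_5 from 2v^3w - 3/2v^2w^2 - 9/8vw^3 - 27/8vw^2 - 25/8vw + 27/32w^4 + 99/32w^3 + 45/16w^2 → 3/2v^2w^2 + 5/2v^2w - 9/4vw^3 - 45/8vw^2 - 25/8vw + 27/32w^4 + 99/32w^3 + 45/16w^2
  leading term v^2w^2: subtract (-3/4w)·h_5 from 3/2v^2w^2 + 5/2v^2w - 9/4vw^3 - 45/8vw^2 - 25/8vw + 27/32w^4 + 99/32w^3 + 45/16w^2 → 5/2v^2w - 15/4vw^2 - 25/8vw + 45/32w^3 + 45/16w^2
  leading term v^2w: subtract (-5/4)·h_5 from 5/2v^2w - 15/4vw^2 - 25/8vw + 45/32w^3 + 45/16w^2 → 0
  remainder 0.

Every S-polynomial of the final basis reduces to 0, so we have a Gröbner basis.
Inter-reduce: drop elements whose leading term is divisible by another's, tail-reduce, and make monic.
Reduced Gröbner basis: {u^2 + 5/2u + 3/4w, uv - 5/4u + 3/2vw - 9/8w^2 - 3/8w, uw + 2vw - 3/2w^2, v^2w - 3/2vw^2 - 5/4vw + 9/16w^3 + 9/8w^2}.
Label its elements g_1 = u^2 + 5/2u + 3/4w, g_2 = uv - 5/4u + 3/2vw - 9/8w^2 - 3/8w, g_3 = uw + 2vw - 3/2w^2, g_4 = v^2w - 3/2vw^2 - 5/4vw + 9/16w^3 + 9/8w^2.

Reduce p = 8u^2 + 20u + 6w - 3 modulo G:
  leading term u^2: subtract (8)·g_1 from 8u^2 + 20u + 6w - 3 → -3
  leading term 1: no divisor's leading term divides it; move -3 to the remainder.
  normal form = -3.
The normal form is nonzero, so p ∉ I. Since p minus its normal form lies in I, I + (p) = I + (r) where r = -3; decide whether this ideal is the whole ring.
Here r = -3 is a nonzero constant, hence a unit: 1 ∈ I + (p), the Gröbner basis of I + (p) is {1}, and the enlarged system has no common solution — adjoining p is inconsistent.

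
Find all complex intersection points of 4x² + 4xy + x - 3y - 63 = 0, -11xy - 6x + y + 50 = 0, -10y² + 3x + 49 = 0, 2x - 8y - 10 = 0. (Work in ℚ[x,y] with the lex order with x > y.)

Compute a lex Gröbner basis by Buchberger's algorithm.
f_1 = 4x² + 4xy + x - 3y - 63, LT = x².
f_2 = -11xy - 6x + y + 50, LT = xy.
f_3 = 3x - 10y² + 49, LT = x.
f_4 = 2x - 8y - 10, LT = x.

S(f_1,f_2): lcm = x²y. S = -6/11x² + xy² + 15/44xy + 50/11x - ¾y² - 63/4y.
  leading term x²: subtract (-3/22)·f_1 from -6/11x² + xy² + 15/44xy + 50/11x - ¾y² - 63/4y → xy² + 39/44xy + 103/22x - ¾y² - 711/44y - 189/22
  leading term xy²: subtract (-1/11y)·f_2 from xy² + 39/44xy + 103/22x - ¾y² - 711/44y - 189/22 → 15/44xy + 103/22x - 29/44y² - 511/44y - 189/22
  leading term xy: subtract (-15/484)·f_2 from 15/44xy + 103/22x - 29/44y² - 511/44y - 189/22 → 544/121x - 29/44y² - 2803/242y - 852/121
  leading term x: subtract (544/363)·f_3 from 544/121x - 29/44y² - 2803/242y - 852/121 → 20803/1452y² - 2803/242y - 29212/363
  leading term y²: no divisor's leading term divides it; move 20803/1452y² to the remainder.
  leading term y: no divisor's leading term divides it; move -2803/242y to the remainder.
  leading term 1: no divisor's leading term divides it; move -29212/363 to the remainder.
  remainder 20803/1452y² - 2803/242y - 29212/363 ≠ 0; add h_5 = 20803/1452y² - 2803/242y - 29212/363 to the basis.

S(f_1,f_3): lcm = x². S = 10/3xy² + xy - 193/12x - ¾y - 63/4.
  leading term xy²: subtract (-10/33y)·f_2 from 10/3xy² + xy - 193/12x - ¾y - 63/4 → -9/11xy - 193/12x + 10/33y² + 1901/132y - 63/4
  leading term xy: subtract (9/121)·f_2 from -9/11xy - 193/12x + 10/33y² + 1901/132y - 63/4 → -22705/1452x + 10/33y² + 20803/1452y - 9423/484
  leading term x: subtract (-22705/4356)·f_3 from -22705/1452x + 10/33y² + 20803/1452y - 9423/484 → -112865/2178y² + 20803/1452y + 513869/2178
  leading term y²: subtract (-225730/62409)·h_5 from -112865/2178y² + 20803/1452y + 513869/2178 → -75697961/2745996y - 75697961/1372998
  leading term y: no divisor's leading term divides it; move -75697961/2745996y to the remainder.
  leading term 1: no divisor's leading term divides it; move -75697961/1372998 to the remainder.
  remainder -75697961/2745996y - 75697961/1372998 ≠ 0; add h_6 = -75697961/2745996y - 75697961/1372998 to the basis.

The other S-polynomials (S(f_1,f_4), S(f_2,f_3), S(f_2,f_4), S(f_3,f_4), S(f_1,h_5), S(f_2,h_5), S(f_3,h_5), S(f_4,h_5), S(f_1,h_6), S(f_2,h_6), S(f_3,h_6), S(f_4,h_6), S(h_5,h_6)) all reduce to 0 modulo the current basis, so we have a Gröbner basis.
Inter-reduce: drop elements whose leading term is divisible by another's, tail-reduce, and make monic.
Reduced Gröbner basis: {x + 3, y + 2}.

The lex basis is triangular: the last element involves only y. Solving y + 2 = 0 gives y ∈ {-2}; substituting each value into the earlier elements determines the remaining variables.
  y = -2: the earlier basis element becomes x + 3 = 0, giving x = -3 — point (-3, -2).

{(-3, -2)}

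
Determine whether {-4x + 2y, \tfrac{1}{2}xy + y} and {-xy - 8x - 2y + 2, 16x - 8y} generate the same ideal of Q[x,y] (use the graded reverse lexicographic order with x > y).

No, the ideals differ.

Two ideals are equal iff their reduced Gröbner bases coincide (the reduced basis is unique for a fixed ordering).
Buchberger on the first generating set:
f_1 = -4x + 2y, LT = x.
f_2 = \tfrac{1}{2}xy + y, LT = xy.

S(f_1,f_2): lcm = xy. S = -\tfrac{1}{2}y^{2} - 2y.
  leading term y^{2}: no divisor's leading term divides it; move -\tfrac{1}{2}y^{2} to the remainder.
  leading term y: no divisor's leading term divides it; move -2y to the remainder.
  remainder -\tfrac{1}{2}y^{2} - 2y ≠ 0; add g_3 = -\tfrac{1}{2}y^{2} - 2y to the basis.

The other S-polynomials (S(f_1,g_3), S(f_2,g_3)) all reduce to 0 modulo the current basis, so we have a Gröbner basis.
Inter-reduce: drop elements whose leading term is divisible by another's, tail-reduce, and make monic.
Reduced Gröbner basis: {y^{2} + 4y, x - \tfrac{1}{2}y}.

Buchberger on the second generating set:
h_1 = -xy - 8x - 2y + 2, LT = xy.
h_2 = 16x - 8y, LT = x.

S(h_1,h_2): lcm = xy. S = \tfrac{1}{2}y^{2} + 8x + 2y - 2.
  leading term y^{2}: no divisor's leading term divides it; move \tfrac{1}{2}y^{2} to the remainder.
  leading term x: subtract (\tfrac{1}{2})·h_2 from 8x + 2y - 2 → 6y - 2
  leading term y: no divisor's leading term divides it; move 6y to the remainder.
  leading term 1: no divisor's leading term divides it; move -2 to the remainder.
  remainder \tfrac{1}{2}y^{2} + 6y - 2 ≠ 0; add k_3 = \tfrac{1}{2}y^{2} + 6y - 2 to the basis.

The other S-polynomials (S(h_1,k_3), S(h_2,k_3)) all reduce to 0 modulo the current basis, so we have a Gröbner basis.
Inter-reduce: drop elements whose leading term is divisible by another's, tail-reduce, and make monic.
Reduced Gröbner basis: {y^{2} + 12y - 4, x - \tfrac{1}{2}y}.

The bases are distinct; the ideals are different.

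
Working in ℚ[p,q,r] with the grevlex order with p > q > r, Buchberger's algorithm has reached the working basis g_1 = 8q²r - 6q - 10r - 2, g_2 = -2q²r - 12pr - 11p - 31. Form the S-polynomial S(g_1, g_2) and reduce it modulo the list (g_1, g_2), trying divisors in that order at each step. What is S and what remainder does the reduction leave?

lcm(LM(g_1), LM(g_2)) = q²r.
S = (lcm/LT(g_1))·g_1 − (lcm/LT(g_2))·g_2 = -6pr - 11/2p - ¾q - 5/4r - 63/4.
Reduce S modulo (g_1, g_2) in that order:
  leading term pr: no divisor's leading term divides it; move -6pr to the remainder.
  leading term p: no divisor's leading term divides it; move -11/2p to the remainder.
  leading term q: no divisor's leading term divides it; move -¾q to the remainder.
  leading term r: no divisor's leading term divides it; move -5/4r to the remainder.
  leading term 1: no divisor's leading term divides it; move -63/4 to the remainder.
The remainder -6pr - 11/2p - ¾q - 5/4r - 63/4 is nonzero, so it would be added as the next basis element.

S(g_1, g_2) = -6pr - 11/2p - ¾q - 5/4r - 63/4; remainder on division = -6pr - 11/2p - ¾q - 5/4r - 63/4.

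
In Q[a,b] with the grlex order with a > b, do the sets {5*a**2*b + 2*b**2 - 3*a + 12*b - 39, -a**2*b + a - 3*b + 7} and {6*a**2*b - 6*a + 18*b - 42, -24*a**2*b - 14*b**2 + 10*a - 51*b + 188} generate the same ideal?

No, the ideals differ.

Two ideals are equal iff their reduced Gröbner bases coincide (the reduced basis is unique for a fixed ordering).
Buchberger on the first generating set:
f_1 = 5*a**2*b + 2*b**2 - 3*a + 12*b - 39, LT = a**2*b.
f_2 = -a**2*b + a - 3*b + 7, LT = a**2*b.

S(f_1,f_2): lcm = a**2*b. S = 2/5*b**2 + 2/5*a - 3/5*b - 4/5.
  reduce S modulo (f_1, f_2):
  remainder 2/5*b**2 + 2/5*a - 3/5*b - 4/5 ≠ 0; add g_3 = 2/5*b**2 + 2/5*a - 3/5*b - 4/5 to the basis.

S(f_1,g_3): lcm = a**2*b**2. S = -a**3 + 3/2*a**2*b + 2/5*b**3 + 2*a**2 - 3/5*a*b + 12/5*b**2 - 39/5*b.
  reduce S modulo (f_1, f_2, g_3):
  remainder -a**3 + 2*a**2 - a*b - 3/2*a - 7*b + 33/2 ≠ 0; add g_4 = -a**3 + 2*a**2 - a*b - 3/2*a - 7*b + 33/2 to the basis.

The other S-polynomials (S(f_2,g_3), S(f_1,g_4), S(f_2,g_4), S(g_3,g_4)) all reduce to 0 modulo the current basis, so we have a Gröbner basis.
Inter-reduce: drop elements whose leading term is divisible by another's, tail-reduce, and make monic.
Reduced Gröbner basis: {a**3 - 2*a**2 + a*b + 3/2*a + 7*b - 33/2, a**2*b - a + 3*b - 7, b**2 + a - 3/2*b - 2}.

Buchberger on the second generating set:
h_1 = 6*a**2*b - 6*a + 18*b - 42, LT = a**2*b.
h_2 = -24*a**2*b - 14*b**2 + 10*a - 51*b + 188, LT = a**2*b.

S(h_1,h_2): lcm = a**2*b. S = -7/12*b**2 - 7/12*a + 7/8*b + 5/6.
  reduce S modulo (h_1, h_2):
  remainder -7/12*b**2 - 7/12*a + 7/8*b + 5/6 ≠ 0; add k_3 = -7/12*b**2 - 7/12*a + 7/8*b + 5/6 to the basis.

S(h_1,k_3): lcm = a**2*b**2. S = -a**3 + 3/2*a**2*b + 10/7*a**2 - a*b + 3*b**2 - 7*b.
  reduce S modulo (h_1, h_2, k_3):
  remainder -a**3 + 10/7*a**2 - a*b - 3/2*a - 7*b + 207/14 ≠ 0; add k_4 = -a**3 + 10/7*a**2 - a*b - 3/2*a - 7*b + 207/14 to the basis.

The other S-polynomials (S(h_2,k_3), S(h_1,k_4), S(h_2,k_4), S(k_3,k_4)) all reduce to 0 modulo the current basis, so we have a Gröbner basis.
Inter-reduce: drop elements whose leading term is divisible by another's, tail-reduce, and make monic.
Reduced Gröbner basis: {a**3 - 10/7*a**2 + a*b + 3/2*a + 7*b - 207/14, a**2*b - a + 3*b - 7, b**2 + a - 3/2*b - 10/7}.

Since the reduced bases disagree, the two ideals are not the same.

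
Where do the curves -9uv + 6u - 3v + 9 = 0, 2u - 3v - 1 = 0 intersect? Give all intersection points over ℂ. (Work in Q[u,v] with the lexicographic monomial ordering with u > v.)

{(-5/6, -8/9), (2, 1)}

Compute a lex Gröbner basis by Buchberger's algorithm.
f_1 = -9uv + 6u - 3v + 9, LT = uv.
f_2 = 2u - 3v - 1, LT = u.

S(f_1,f_2): lcm = uv. S = -\tfrac{2}{3}u + \tfrac{3}{2}v^{2} + \tfrac{5}{6}v - 1.
  leading term u: subtract (-\tfrac{1}{3})·f_2 from -\tfrac{2}{3}u + \tfrac{3}{2}v^{2} + \tfrac{5}{6}v - 1 → \tfrac{3}{2}v^{2} - \tfrac{1}{6}v - \tfrac{4}{3}
  leading term v^{2}: no divisor's leading term divides it; move \tfrac{3}{2}v^{2} to the remainder.
  leading term v: no divisor's leading term divides it; move -\tfrac{1}{6}v to the remainder.
  leading term 1: no divisor's leading term divides it; move -\tfrac{4}{3} to the remainder.
  remainder \tfrac{3}{2}v^{2} - \tfrac{1}{6}v - \tfrac{4}{3} ≠ 0; add h_3 = \tfrac{3}{2}v^{2} - \tfrac{1}{6}v - \tfrac{4}{3} to the basis.

The other S-polynomials (S(f_1,h_3), S(f_2,h_3)) all reduce to 0 modulo the current basis, so we have a Gröbner basis.
Inter-reduce: drop elements whose leading term is divisible by another's, tail-reduce, and make monic.
Reduced Gröbner basis: {u - \tfrac{3}{2}v - \tfrac{1}{2}, v^{2} - \tfrac{1}{9}v - \tfrac{8}{9}}.

A lex Gröbner basis eliminates variables successively. Here v^{2} - \tfrac{1}{9}v - \tfrac{8}{9} depends only on v, with roots {-8/9, 1}; lifting each root through the earlier basis elements recovers the full solutions.
  v = -8/9: the earlier basis element becomes u + \tfrac{5}{6} = 0, giving u = -5/6 — point (-5/6, -8/9).
  v = 1: the earlier basis element becomes u - 2 = 0, giving u = 2 — point (2, 1).
Check: every point annihilates each of the original generators.
This is the nonlinear analogue of row-reducing a linear system.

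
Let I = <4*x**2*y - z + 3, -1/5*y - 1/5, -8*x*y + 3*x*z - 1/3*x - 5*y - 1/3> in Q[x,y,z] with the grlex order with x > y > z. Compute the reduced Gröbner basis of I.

f_1 = 4*x**2*y - z + 3, LT = x**2*y.
f_2 = -1/5*y - 1/5, LT = y.
f_3 = -8*x*y + 3*x*z - 1/3*x - 5*y - 1/3, LT = x*y.

S(f_1,f_2): lcm = x**2*y. S = -x**2 - 1/4*z + 3/4.
  leading term x**2: no divisor's leading term divides it; move -x**2 to the remainder.
  leading term z: no divisor's leading term divides it; move -1/4*z to the remainder.
  leading term 1: no divisor's leading term divides it; move 3/4 to the remainder.
  remainder -x**2 - 1/4*z + 3/4 ≠ 0; add g_4 = -x**2 - 1/4*z + 3/4 to the basis.

S(f_1,f_3): lcm = x**2*y. S = 3/8*x**2*z - 1/24*x**2 - 5/8*x*y - 1/24*x - 1/4*z + 3/4.
  leading term x**2*z: subtract (-3/8*z)·g_4 from 3/8*x**2*z - 1/24*x**2 - 5/8*x*y - 1/24*x - 1/4*z + 3/4 → -1/24*x**2 - 5/8*x*y - 3/32*z**2 - 1/24*x + 1/32*z + 3/4
  leading term x**2: subtract (1/24)·g_4 from -1/24*x**2 - 5/8*x*y - 3/32*z**2 - 1/24*x + 1/32*z + 3/4 → -5/8*x*y - 3/32*z**2 - 1/24*x + 1/24*z + 23/32
  leading term x*y: subtract (25/8*x)·f_2 from -5/8*x*y - 3/32*z**2 - 1/24*x + 1/24*z + 23/32 → -3/32*z**2 + 7/12*x + 1/24*z + 23/32
  leading term z**2: no divisor's leading term divides it; move -3/32*z**2 to the remainder.
  leading term x: no divisor's leading term divides it; move 7/12*x to the remainder.
  leading term z: no divisor's leading term divides it; move 1/24*z to the remainder.
  leading term 1: no divisor's leading term divides it; move 23/32 to the remainder.
  remainder -3/32*z**2 + 7/12*x + 1/24*z + 23/32 ≠ 0; add g_5 = -3/32*z**2 + 7/12*x + 1/24*z + 23/32 to the basis.

S(f_2,f_3): lcm = x*y. S = 3/8*x*z + 23/24*x - 5/8*y - 1/24.
  leading term x*z: no divisor's leading term divides it; move 3/8*x*z to the remainder.
  leading term x: no divisor's leading term divides it; move 23/24*x to the remainder.
  leading term y: subtract (25/8)·f_2 from -5/8*y - 1/24 → 7/12
  leading term 1: no divisor's leading term divides it; move 7/12 to the remainder.
  remainder 3/8*x*z + 23/24*x + 7/12 ≠ 0; add g_6 = 3/8*x*z + 23/24*x + 7/12 to the basis.

S(f_1,g_4): lcm = x**2*y. S = -1/4*y*z + 3/4*y - 1/4*z + 3/4.
  leading term y*z: subtract (5/4*z)·f_2 from -1/4*y*z + 3/4*y - 1/4*z + 3/4 → 3/4*y + 3/4
  leading term y: subtract (-15/4)·f_2 from 3/4*y + 3/4 → 0
  remainder 0.

S(f_2,g_4): leading monomials are coprime, so the S-polynomial reduces to 0 (Buchberger's first criterion).
S(f_3,g_4): lcm = x**2*y. S = -3/8*x**2*z + 1/24*x**2 + 5/8*x*y - 1/4*y*z + 1/24*x + 3/4*y.
  leading term x**2*z: subtract (3/8*z)·g_4 from -3/8*x**2*z + 1/24*x**2 + 5/8*x*y - 1/4*y*z + 1/24*x + 3/4*y → 1/24*x**2 + 5/8*x*y - 1/4*y*z + 3/32*z**2 + 1/24*x + 3/4*y - 9/32*z
  leading term x**2: subtract (-1/24)·g_4 from 1/24*x**2 + 5/8*x*y - 1/4*y*z + 3/32*z**2 + 1/24*x + 3/4*y - 9/32*z → 5/8*x*y - 1/4*y*z + 3/32*z**2 + 1/24*x + 3/4*y - 7/24*z + 1/32
  leading term x*y: subtract (-25/8*x)·f_2 from 5/8*x*y - 1/4*y*z + 3/32*z**2 + 1/24*x + 3/4*y - 7/24*z + 1/32 → -1/4*y*z + 3/32*z**2 - 7/12*x + 3/4*y - 7/24*z + 1/32
  leading term y*z: subtract (5/4*z)·f_2 from -1/4*y*z + 3/32*z**2 - 7/12*x + 3/4*y - 7/24*z + 1/32 → 3/32*z**2 - 7/12*x + 3/4*y - 1/24*z + 1/32
  leading term z**2: subtract (-1)·g_5 from 3/32*z**2 - 7/12*x + 3/4*y - 1/24*z + 1/32 → 3/4*y + 3/4
  leading term y: subtract (-15/4)·f_2 from 3/4*y + 3/4 → 0
  remainder 0.

S(f_1,g_5): leading monomials are coprime, so the S-polynomial reduces to 0 (Buchberger's first criterion).
S(f_2,g_5): leading monomials are coprime, so the S-polynomial reduces to 0 (Buchberger's first criterion).
S(f_3,g_5): leading monomials are coprime, so the S-polynomial reduces to 0 (Buchberger's first criterion).
S(g_4,g_5): leading monomials are coprime, so the S-polynomial reduces to 0 (Buchberger's first criterion).
S(f_1,g_6): lcm = x**2*y*z. S = -23/9*x**2*y - 14/9*x*y - 1/4*z**2 + 3/4*z.
  leading term x**2*y: subtract (-23/36)·f_1 from -23/9*x**2*y - 14/9*x*y - 1/4*z**2 + 3/4*z → -14/9*x*y - 1/4*z**2 + 1/9*z + 23/12
  leading term x*y: subtract (70/9*x)·f_2 from -14/9*x*y - 1/4*z**2 + 1/9*z + 23/12 → -1/4*z**2 + 14/9*x + 1/9*z + 23/12
  leading term z**2: subtract (8/3)·g_5 from -1/4*z**2 + 14/9*x + 1/9*z + 23/12 → 0
  remainder 0.

S(f_2,g_6): leading monomials are coprime, so the S-polynomial reduces to 0 (Buchberger's first criterion).
S(f_3,g_6): lcm = x*y*z. S = -3/8*x*z**2 - 23/9*x*y + 1/24*x*z + 5/8*y*z - 14/9*y + 1/24*z.
  leading term x*z**2: subtract (4*x)·g_5 from -3/8*x*z**2 - 23/9*x*y + 1/24*x*z + 5/8*y*z - 14/9*y + 1/24*z → -7/3*x**2 - 23/9*x*y - 1/8*x*z + 5/8*y*z - 23/8*x - 14/9*y + 1/24*z
  leading term x**2: subtract (7/3)·g_4 from -7/3*x**2 - 23/9*x*y - 1/8*x*z + 5/8*y*z - 23/8*x - 14/9*y + 1/24*z → -23/9*x*y - 1/8*x*z + 5/8*y*z - 23/8*x - 14/9*y + 5/8*z - 7/4
  leading term x*y: subtract (115/9*x)·f_2 from -23/9*x*y - 1/8*x*z + 5/8*y*z - 23/8*x - 14/9*y + 5/8*z - 7/4 → -1/8*x*z + 5/8*y*z - 23/72*x - 14/9*y + 5/8*z - 7/4
  leading term x*z: subtract (-1/3)·g_6 from -1/8*x*z + 5/8*y*z - 23/72*x - 14/9*y + 5/8*z - 7/4 → 5/8*y*z - 14/9*y + 5/8*z - 14/9
  leading term y*z: subtract (-25/8*z)·f_2 from 5/8*y*z - 14/9*y + 5/8*z - 14/9 → -14/9*y - 14/9
  leading term y: subtract (70/9)·f_2 from -14/9*y - 14/9 → 0
  remainder 0.

S(g_4,g_6): lcm = x**2*z. S = -23/9*x**2 + 1/4*z**2 - 14/9*x - 3/4*z.
  leading term x**2: subtract (23/9)·g_4 from -23/9*x**2 + 1/4*z**2 - 14/9*x - 3/4*z → 1/4*z**2 - 14/9*x - 1/9*z - 23/12
  leading term z**2: subtract (-8/3)·g_5 from 1/4*z**2 - 14/9*x - 1/9*z - 23/12 → 0
  remainder 0.

S(g_5,g_6): lcm = x*z**2. S = -56/9*x**2 - 3*x*z - 23/3*x - 14/9*z.
  leading term x**2: subtract (56/9)·g_4 from -56/9*x**2 - 3*x*z - 23/3*x - 14/9*z → -3*x*z - 23/3*x - 14/3
  leading term x*z: subtract (-8)·g_6 from -3*x*z - 23/3*x - 14/3 → 0
  remainder 0.

Every S-polynomial of the final basis reduces to 0, so we have a Gröbner basis.
Inter-reduce: drop elements whose leading term is divisible by another's, tail-reduce, and make monic.

G = {x**2 + 1/4*z - 3/4, x*z + 23/9*x + 14/9, z**2 - 56/9*x - 4/9*z - 23/3, y + 1}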